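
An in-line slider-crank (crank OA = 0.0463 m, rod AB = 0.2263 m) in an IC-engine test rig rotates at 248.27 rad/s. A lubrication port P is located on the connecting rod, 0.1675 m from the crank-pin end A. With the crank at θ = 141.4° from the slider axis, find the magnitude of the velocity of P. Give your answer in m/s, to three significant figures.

6.73

ω = 248.3 rad/s.  Crank-pin speed |V_A| = rω = 11.495 m/s, perpendicular to OA.
Rod angle: sinφ = −(r/L) sinθ ⇒ φ = -7.333°; ω_rod = −rω cosθ/√(L²−r²sin²θ) = +40.025 rad/s.
V_P = V_A + ω_rod × AP, with AP = 0.1675 m along the rod.
Components: V_Px = −rω sinθ − a·ω_rod·sinφ = -6.3157 m/s;  V_Py = rω cosθ + a·ω_rod·cosφ = -2.3342 m/s.
|V_P| = √(V_Px² + V_Py²) = 6.7332 m/s.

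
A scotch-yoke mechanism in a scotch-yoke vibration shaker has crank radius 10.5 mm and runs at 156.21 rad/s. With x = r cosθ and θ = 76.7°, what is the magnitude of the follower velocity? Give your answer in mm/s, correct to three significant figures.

ω = 156.2 rad/s
x = r cosθ ⇒ ẋ = −rω sinθ.
|v| = rω|sinθ| = 0.0105·156.2·|sin 76.7°| = 1.5962 m/s = 1596.2 mm/s.

1600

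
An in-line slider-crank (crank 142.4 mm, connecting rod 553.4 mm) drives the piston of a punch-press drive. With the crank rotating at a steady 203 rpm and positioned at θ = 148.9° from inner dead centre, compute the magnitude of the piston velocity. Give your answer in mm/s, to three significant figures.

1220

ω = 2π·203/60 = 21.26 rad/s
For an in-line slider-crank, x = r cosθ + √(L² − r² sin²θ), so v = −rω sinθ·[1 + r cosθ/√(L² − r² sin²θ)].
With r = 0.1424 m, L = 0.5534 m, θ = 148.9°: √(L² − r² sin²θ) = 0.54849 m.
v = −0.1424·21.26·0.51653·[1 + 0.1424·-0.85627/0.54849] = -1.216 m/s.
|v| = 1.216 m/s = 1216 mm/s.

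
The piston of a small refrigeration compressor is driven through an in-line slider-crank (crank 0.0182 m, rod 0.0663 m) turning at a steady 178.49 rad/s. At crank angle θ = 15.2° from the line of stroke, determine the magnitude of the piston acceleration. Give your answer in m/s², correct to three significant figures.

ω = 178.5 rad/s
x(θ) = r cosθ + √(L² − r² sin²θ); with ω constant, a = ω²·d²x/dθ².
d²x/dθ² = −r cosθ − r²(cos2θ)/√u − r⁴ sin²2θ/(4u^{3/2}),  u = L² − r² sin²θ = 0.00437292 m².
Substituting r = 0.0182 m, L = 0.0663 m, θ = 15.2°: d²x/dθ² = -0.021908 m.
a = ω²·d²x/dθ² = (178.5)²·(-0.021908) = -697.96 m/s²;  |a| = 697.96 m/s².

698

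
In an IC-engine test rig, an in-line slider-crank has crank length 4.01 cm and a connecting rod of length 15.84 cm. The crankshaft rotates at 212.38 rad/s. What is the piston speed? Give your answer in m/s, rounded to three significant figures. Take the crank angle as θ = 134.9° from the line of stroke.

ω = 212.4 rad/s
For an in-line slider-crank, x = r cosθ + √(L² − r² sin²θ), so v = −rω sinθ·[1 + r cosθ/√(L² − r² sin²θ)].
With r = 0.0401 m, L = 0.1584 m, θ = 134.9°: √(L² − r² sin²θ) = 0.15583 m.
v = −0.0401·212.4·0.70834·[1 + 0.0401·-0.70587/0.15583] = -4.9368 m/s.
|v| = 4.9368 m/s.

4.94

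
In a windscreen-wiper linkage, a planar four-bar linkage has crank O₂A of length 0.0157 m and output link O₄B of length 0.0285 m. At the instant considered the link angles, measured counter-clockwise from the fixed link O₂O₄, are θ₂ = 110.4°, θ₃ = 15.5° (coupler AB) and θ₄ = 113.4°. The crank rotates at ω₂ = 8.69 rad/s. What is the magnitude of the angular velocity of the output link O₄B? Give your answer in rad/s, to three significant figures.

4.82

ω₂ = 8.69 rad/s
Differentiating the loop-closure r₂e^{iθ₂}+r₃e^{iθ₃}=r₁+r₄e^{iθ₄} gives r₂ω₂e^{iθ₂}+r₃ω₃e^{iθ₃}=r₄ω₄e^{iθ₄}.
Eliminating the other unknown: ω₄ = r₂ω₂ sin(θ₂−θ₃) / [r₄ sin(θ₄−θ₃)].
Numerator sine = +0.99635; denominator sine = +0.99051.
Result = 0.0157·8.69·(+0.99635) / (0.0285·(+0.99051)) = +4.8153 rad/s; magnitude 4.8153 rad/s.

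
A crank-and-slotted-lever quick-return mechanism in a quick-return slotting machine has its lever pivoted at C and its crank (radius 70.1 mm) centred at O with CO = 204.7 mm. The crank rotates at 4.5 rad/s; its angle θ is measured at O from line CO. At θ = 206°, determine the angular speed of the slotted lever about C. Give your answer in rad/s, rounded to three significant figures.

ω = 4.5 rad/s
Crank pin A relative to C: A = (d + r cosθ, r sinθ); lever angle φ = atan2(r sinθ, d + r cosθ).
Differentiating tanφ: φ̇ = rω(d cosθ + r)/(d² + r² + 2dr cosθ).
d² + r² + 2dr cosθ = |CA|² = 0.0210217 m²;  d cosθ + r = -0.11388 m.
|ω_lever| = |0.0701·4.5·-0.11388| / 0.0210217 = 1.7089 rad/s.

1.71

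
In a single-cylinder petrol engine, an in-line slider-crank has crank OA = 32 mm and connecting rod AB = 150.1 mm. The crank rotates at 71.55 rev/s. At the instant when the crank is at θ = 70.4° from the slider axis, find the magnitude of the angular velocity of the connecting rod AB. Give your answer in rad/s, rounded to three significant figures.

ω = 449.6 rad/s (converted from 71.55 rev/s).
The rod makes angle φ with the slider axis where L sinφ = r sinθ; differentiating, L cosφ·φ̇ = r ω cosθ.
L cosφ = √(L² − r² sin²θ) = 0.14704 m.
|ω_rod| = r ω |cosθ| / √(L² − r² sin²θ) = 0.032·449.6·0.33545/0.14704 = 32.819 rad/s.

32.8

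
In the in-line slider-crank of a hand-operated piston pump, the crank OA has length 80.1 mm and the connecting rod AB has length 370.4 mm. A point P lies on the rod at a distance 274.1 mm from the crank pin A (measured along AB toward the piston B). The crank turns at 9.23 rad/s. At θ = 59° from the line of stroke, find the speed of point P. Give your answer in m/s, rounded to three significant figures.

ω = 9.23 rad/s.  Crank-pin speed |V_A| = rω = 0.73932 m/s, perpendicular to OA.
Rod angle: sinφ = −(r/L) sinθ ⇒ φ = -10.682°; ω_rod = −rω cosθ/√(L²−r²sin²θ) = -1.0462 rad/s.
V_P = V_A + ω_rod × AP, with AP = 0.2741 m along the rod.
Components: V_Px = −rω sinθ − a·ω_rod·sinφ = -0.68688 m/s;  V_Py = rω cosθ + a·ω_rod·cosφ = +0.098999 m/s.
|V_P| = √(V_Px² + V_Py²) = 0.69397 m/s.

0.694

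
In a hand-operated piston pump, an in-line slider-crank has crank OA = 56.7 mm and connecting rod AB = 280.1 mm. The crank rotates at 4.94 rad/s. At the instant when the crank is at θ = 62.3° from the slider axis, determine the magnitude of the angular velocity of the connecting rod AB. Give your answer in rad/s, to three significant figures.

0.472

ω = 4.94 rad/s
The rod makes angle φ with the slider axis where L sinφ = r sinθ; differentiating, L cosφ·φ̇ = r ω cosθ.
L cosφ = √(L² − r² sin²θ) = 0.27556 m.
|ω_rod| = r ω |cosθ| / √(L² − r² sin²θ) = 0.0567·4.94·0.46484/0.27556 = 0.47249 rad/s.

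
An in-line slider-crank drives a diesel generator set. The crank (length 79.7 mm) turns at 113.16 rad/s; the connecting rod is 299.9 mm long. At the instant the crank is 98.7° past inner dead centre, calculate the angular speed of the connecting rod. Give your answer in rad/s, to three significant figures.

ω = 113.2 rad/s
The rod makes angle φ with the slider axis where L sinφ = r sinθ; differentiating, L cosφ·φ̇ = r ω cosθ.
L cosφ = √(L² − r² sin²θ) = 0.28937 m.
|ω_rod| = r ω |cosθ| / √(L² − r² sin²θ) = 0.0797·113.2·0.15126/0.28937 = 4.7144 rad/s.

4.71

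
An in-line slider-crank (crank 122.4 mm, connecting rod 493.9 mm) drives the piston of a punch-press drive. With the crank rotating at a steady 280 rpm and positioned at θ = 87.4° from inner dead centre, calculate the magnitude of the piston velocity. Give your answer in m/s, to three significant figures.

3.63

ω = 2π·280/60 = 29.32 rad/s
For an in-line slider-crank, x = r cosθ + √(L² − r² sin²θ), so v = −rω sinθ·[1 + r cosθ/√(L² − r² sin²θ)].
With r = 0.1224 m, L = 0.4939 m, θ = 87.4°: √(L² − r² sin²θ) = 0.47853 m.
v = −0.1224·29.32·0.99897·[1 + 0.1224·0.04536/0.47853] = -3.6269 m/s.
|v| = 3.6269 m/s.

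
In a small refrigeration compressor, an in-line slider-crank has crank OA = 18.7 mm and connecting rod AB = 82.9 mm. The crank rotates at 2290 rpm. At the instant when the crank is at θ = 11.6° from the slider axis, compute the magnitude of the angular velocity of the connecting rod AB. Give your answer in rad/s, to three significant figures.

ω = 239.8 rad/s (converted from 2290 rpm).
The rod makes angle φ with the slider axis where L sinφ = r sinθ; differentiating, L cosφ·φ̇ = r ω cosθ.
L cosφ = √(L² − r² sin²θ) = 0.082815 m.
|ω_rod| = r ω |cosθ| / √(L² − r² sin²θ) = 0.0187·239.8·0.97958/0.082815 = 53.044 rad/s.

53.0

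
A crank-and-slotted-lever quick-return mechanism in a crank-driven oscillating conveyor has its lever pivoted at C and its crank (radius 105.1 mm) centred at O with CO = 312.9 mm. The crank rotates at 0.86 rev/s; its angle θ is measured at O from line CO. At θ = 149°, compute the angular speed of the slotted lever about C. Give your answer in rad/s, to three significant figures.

1.76

ω = 5.404 rad/s (from 0.86 rev/s).
Crank pin A relative to C: A = (d + r cosθ, r sinθ); lever angle φ = atan2(r sinθ, d + r cosθ).
Differentiating tanφ: φ̇ = rω(d cosθ + r)/(d² + r² + 2dr cosθ).
d² + r² + 2dr cosθ = |CA|² = 0.0525752 m²;  d cosθ + r = -0.16311 m.
|ω_lever| = |0.1051·5.404·-0.16311| / 0.0525752 = 1.7619 rad/s.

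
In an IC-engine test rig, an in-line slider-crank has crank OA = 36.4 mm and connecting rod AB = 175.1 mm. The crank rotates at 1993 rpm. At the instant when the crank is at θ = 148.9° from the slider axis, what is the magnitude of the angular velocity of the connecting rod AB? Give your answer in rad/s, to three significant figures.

ω = 208.7 rad/s (converted from 1993 rpm).
The rod makes angle φ with the slider axis where L sinφ = r sinθ; differentiating, L cosφ·φ̇ = r ω cosθ.
L cosφ = √(L² − r² sin²θ) = 0.17409 m.
|ω_rod| = r ω |cosθ| / √(L² − r² sin²θ) = 0.0364·208.7·0.85627/0.17409 = 37.366 rad/s.

37.4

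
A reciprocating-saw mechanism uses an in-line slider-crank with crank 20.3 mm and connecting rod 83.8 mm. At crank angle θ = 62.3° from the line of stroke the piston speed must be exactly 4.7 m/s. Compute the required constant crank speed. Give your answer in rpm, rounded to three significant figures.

For an in-line slider-crank, |v_piston| = rω|sinθ|·[1 + r cosθ/√(L² − r² sin²θ)].
With r = 0.0203 m, L = 0.0838 m, θ = 62.3°: the bracketed kinematic factor |dx/dθ| = 0.020046 m.
ω = v/|dx/dθ| = 4.7/0.020046 = 234.47 rad/s.
N = 60ω/(2π) = 2239 rpm.

2240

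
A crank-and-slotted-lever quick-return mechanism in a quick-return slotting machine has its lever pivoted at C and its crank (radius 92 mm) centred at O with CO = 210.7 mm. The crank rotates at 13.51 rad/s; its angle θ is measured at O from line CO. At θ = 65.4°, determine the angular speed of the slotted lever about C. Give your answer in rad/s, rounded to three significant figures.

3.24

ω = 13.51 rad/s
Crank pin A relative to C: A = (d + r cosθ, r sinθ); lever angle φ = atan2(r sinθ, d + r cosθ).
Differentiating tanφ: φ̇ = rω(d cosθ + r)/(d² + r² + 2dr cosθ).
d² + r² + 2dr cosθ = |CA|² = 0.0689972 m²;  d cosθ + r = +0.17971 m.
|ω_lever| = |0.092·13.51·+0.17971| / 0.0689972 = 3.2373 rad/s.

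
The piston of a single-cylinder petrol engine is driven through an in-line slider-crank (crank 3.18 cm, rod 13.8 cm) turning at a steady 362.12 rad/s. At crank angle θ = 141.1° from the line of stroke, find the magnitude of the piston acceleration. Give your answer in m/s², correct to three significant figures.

ω = 362.1 rad/s
x(θ) = r cosθ + √(L² − r² sin²θ); with ω constant, a = ω²·d²x/dθ².
d²x/dθ² = −r cosθ − r²(cos2θ)/√u − r⁴ sin²2θ/(4u^{3/2}),  u = L² − r² sin²θ = 0.0186452 m².
Substituting r = 0.0318 m, L = 0.138 m, θ = 141.1°: d²x/dθ² = +0.023087 m.
a = ω²·d²x/dθ² = (362.1)²·(+0.023087) = +3027.4 m/s²;  |a| = 3027.4 m/s².

3030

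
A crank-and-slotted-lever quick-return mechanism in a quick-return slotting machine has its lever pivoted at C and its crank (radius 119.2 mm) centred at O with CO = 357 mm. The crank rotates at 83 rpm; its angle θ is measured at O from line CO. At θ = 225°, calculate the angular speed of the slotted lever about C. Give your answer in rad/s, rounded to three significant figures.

ω = 8.692 rad/s (from 83 rpm).
Crank pin A relative to C: A = (d + r cosθ, r sinθ); lever angle φ = atan2(r sinθ, d + r cosθ).
Differentiating tanφ: φ̇ = rω(d cosθ + r)/(d² + r² + 2dr cosθ).
d² + r² + 2dr cosθ = |CA|² = 0.0814766 m²;  d cosθ + r = -0.13324 m.
|ω_lever| = |0.1192·8.692·-0.13324| / 0.0814766 = 1.6942 rad/s.

1.69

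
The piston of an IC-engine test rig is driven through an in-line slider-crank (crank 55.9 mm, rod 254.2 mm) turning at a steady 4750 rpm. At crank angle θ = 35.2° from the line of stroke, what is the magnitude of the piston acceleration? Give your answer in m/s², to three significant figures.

ω = 2π·4750/60 = 497.4 rad/s
x(θ) = r cosθ + √(L² − r² sin²θ); with ω constant, a = ω²·d²x/dθ².
d²x/dθ² = −r cosθ − r²(cos2θ)/√u − r⁴ sin²2θ/(4u^{3/2}),  u = L² − r² sin²θ = 0.0635793 m².
Substituting r = 0.0559 m, L = 0.2542 m, θ = 35.2°: d²x/dθ² = -0.049971 m.
a = ω²·d²x/dθ² = (497.4)²·(-0.049971) = -12364 m/s²;  |a| = 12364 m/s².

12400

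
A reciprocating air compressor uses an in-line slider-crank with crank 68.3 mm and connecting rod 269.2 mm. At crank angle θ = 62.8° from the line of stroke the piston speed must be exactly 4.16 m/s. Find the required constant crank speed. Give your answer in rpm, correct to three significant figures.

584

For an in-line slider-crank, |v_piston| = rω|sinθ|·[1 + r cosθ/√(L² − r² sin²θ)].
With r = 0.0683 m, L = 0.2692 m, θ = 62.8°: the bracketed kinematic factor |dx/dθ| = 0.067979 m.
ω = v/|dx/dθ| = 4.16/0.067979 = 61.196 rad/s.
N = 60ω/(2π) = 584.38 rpm.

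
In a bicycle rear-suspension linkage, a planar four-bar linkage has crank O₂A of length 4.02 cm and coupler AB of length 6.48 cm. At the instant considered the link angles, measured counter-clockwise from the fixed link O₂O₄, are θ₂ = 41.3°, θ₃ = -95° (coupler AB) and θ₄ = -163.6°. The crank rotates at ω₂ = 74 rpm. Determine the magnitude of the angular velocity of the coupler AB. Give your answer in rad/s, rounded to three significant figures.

ω₂ = 7.749 rad/s (from 74 rpm).
Differentiating the loop-closure r₂e^{iθ₂}+r₃e^{iθ₃}=r₁+r₄e^{iθ₄} gives r₂ω₂e^{iθ₂}+r₃ω₃e^{iθ₃}=r₄ω₄e^{iθ₄}.
Eliminating the other unknown: ω₃ = r₂ω₂ sin(θ₄−θ₂) / [r₃ sin(θ₃−θ₄)].
Numerator sine = +0.42104; denominator sine = +0.93106.
Result = 0.0402·7.749·(+0.42104) / (0.0648·(+0.93106)) = +2.174 rad/s; magnitude 2.174 rad/s.

2.17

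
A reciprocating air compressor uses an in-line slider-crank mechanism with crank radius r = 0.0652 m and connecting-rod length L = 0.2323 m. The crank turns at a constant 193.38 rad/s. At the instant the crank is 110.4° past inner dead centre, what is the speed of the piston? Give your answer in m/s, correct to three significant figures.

ω = 193.4 rad/s
For an in-line slider-crank, x = r cosθ + √(L² − r² sin²θ), so v = −rω sinθ·[1 + r cosθ/√(L² − r² sin²θ)].
With r = 0.0652 m, L = 0.2323 m, θ = 110.4°: √(L² − r² sin²θ) = 0.22412 m.
v = −0.0652·193.4·0.93728·[1 + 0.0652·-0.34857/0.22412] = -10.619 m/s.
|v| = 10.619 m/s.

10.6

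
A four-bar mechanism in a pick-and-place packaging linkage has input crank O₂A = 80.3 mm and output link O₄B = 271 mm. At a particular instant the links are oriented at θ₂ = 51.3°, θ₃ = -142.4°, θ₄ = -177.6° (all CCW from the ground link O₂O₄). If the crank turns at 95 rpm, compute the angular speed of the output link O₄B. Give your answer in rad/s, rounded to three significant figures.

1.21

ω₂ = 9.948 rad/s (from 95 rpm).
Differentiating the loop-closure r₂e^{iθ₂}+r₃e^{iθ₃}=r₁+r₄e^{iθ₄} gives r₂ω₂e^{iθ₂}+r₃ω₃e^{iθ₃}=r₄ω₄e^{iθ₄}.
Eliminating the other unknown: ω₄ = r₂ω₂ sin(θ₂−θ₃) / [r₄ sin(θ₄−θ₃)].
Numerator sine = -0.23684; denominator sine = -0.57643.
Result = 0.0803·9.948·(-0.23684) / (0.271·(-0.57643)) = +1.2112 rad/s; magnitude 1.2112 rad/s.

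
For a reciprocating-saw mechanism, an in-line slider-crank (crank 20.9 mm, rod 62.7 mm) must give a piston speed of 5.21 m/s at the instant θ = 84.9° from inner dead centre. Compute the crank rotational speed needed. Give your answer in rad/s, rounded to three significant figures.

243

For an in-line slider-crank, |v_piston| = rω|sinθ|·[1 + r cosθ/√(L² − r² sin²θ)].
With r = 0.0209 m, L = 0.0627 m, θ = 84.9°: the bracketed kinematic factor |dx/dθ| = 0.021471 m.
ω = v/|dx/dθ| = 5.21/0.021471 = 242.65 rad/s.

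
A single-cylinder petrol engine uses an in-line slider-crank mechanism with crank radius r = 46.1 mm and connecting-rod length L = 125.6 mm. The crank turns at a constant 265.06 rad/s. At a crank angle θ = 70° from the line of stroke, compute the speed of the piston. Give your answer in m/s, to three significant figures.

ω = 265.1 rad/s
For an in-line slider-crank, x = r cosθ + √(L² − r² sin²θ), so v = −rω sinθ·[1 + r cosθ/√(L² − r² sin²θ)].
With r = 0.0461 m, L = 0.1256 m, θ = 70°: √(L² − r² sin²θ) = 0.11789 m.
v = −0.0461·265.1·0.93969·[1 + 0.0461·0.34202/0.11789] = -13.018 m/s.
|v| = 13.018 m/s.

13.0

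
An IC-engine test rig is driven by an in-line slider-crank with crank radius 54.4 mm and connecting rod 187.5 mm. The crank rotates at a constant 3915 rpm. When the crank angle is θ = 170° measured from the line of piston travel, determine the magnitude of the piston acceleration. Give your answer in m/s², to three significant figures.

ω = 2π·3915/60 = 410 rad/s
x(θ) = r cosθ + √(L² − r² sin²θ); with ω constant, a = ω²·d²x/dθ².
d²x/dθ² = −r cosθ − r²(cos2θ)/√u − r⁴ sin²2θ/(4u^{3/2}),  u = L² − r² sin²θ = 0.035067 m².
Substituting r = 0.0544 m, L = 0.1875 m, θ = 170°: d²x/dθ² = +0.038684 m.
a = ω²·d²x/dθ² = (410)²·(+0.038684) = +6502.1 m/s²;  |a| = 6502.1 m/s².

6500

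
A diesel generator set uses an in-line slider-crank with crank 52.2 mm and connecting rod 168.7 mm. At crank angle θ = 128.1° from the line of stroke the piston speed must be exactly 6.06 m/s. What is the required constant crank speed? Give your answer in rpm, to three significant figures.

1750

For an in-line slider-crank, |v_piston| = rω|sinθ|·[1 + r cosθ/√(L² − r² sin²θ)].
With r = 0.0522 m, L = 0.1687 m, θ = 128.1°: the bracketed kinematic factor |dx/dθ| = 0.032992 m.
ω = v/|dx/dθ| = 6.06/0.032992 = 183.68 rad/s.
N = 60ω/(2π) = 1754 rpm.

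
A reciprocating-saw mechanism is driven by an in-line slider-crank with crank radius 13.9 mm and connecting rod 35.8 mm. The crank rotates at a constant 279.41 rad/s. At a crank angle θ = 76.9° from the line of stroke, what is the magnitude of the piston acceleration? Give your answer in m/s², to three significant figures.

ω = 279.4 rad/s
x(θ) = r cosθ + √(L² − r² sin²θ); with ω constant, a = ω²·d²x/dθ².
d²x/dθ² = −r cosθ − r²(cos2θ)/√u − r⁴ sin²2θ/(4u^{3/2}),  u = L² − r² sin²θ = 0.00109836 m².
Substituting r = 0.0139 m, L = 0.0358 m, θ = 76.9°: d²x/dθ² = +0.0020305 m.
a = ω²·d²x/dθ² = (279.4)²·(+0.0020305) = +158.52 m/s²;  |a| = 158.52 m/s².

159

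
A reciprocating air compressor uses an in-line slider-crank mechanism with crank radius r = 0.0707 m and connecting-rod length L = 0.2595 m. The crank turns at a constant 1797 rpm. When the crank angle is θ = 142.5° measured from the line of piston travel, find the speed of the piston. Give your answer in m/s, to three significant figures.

ω = 2π·1797/60 = 188.2 rad/s
For an in-line slider-crank, x = r cosθ + √(L² − r² sin²θ), so v = −rω sinθ·[1 + r cosθ/√(L² − r² sin²θ)].
With r = 0.0707 m, L = 0.2595 m, θ = 142.5°: √(L² − r² sin²θ) = 0.25591 m.
v = −0.0707·188.2·0.60876·[1 + 0.0707·-0.79335/0.25591] = -6.324 m/s.
|v| = 6.324 m/s.

6.32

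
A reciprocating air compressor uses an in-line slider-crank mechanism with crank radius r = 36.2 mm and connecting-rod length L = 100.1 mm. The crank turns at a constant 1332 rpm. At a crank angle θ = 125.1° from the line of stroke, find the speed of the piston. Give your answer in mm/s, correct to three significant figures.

3230

ω = 2π·1332/60 = 139.5 rad/s
For an in-line slider-crank, x = r cosθ + √(L² − r² sin²θ), so v = −rω sinθ·[1 + r cosθ/√(L² − r² sin²θ)].
With r = 0.0362 m, L = 0.1001 m, θ = 125.1°: √(L² − r² sin²θ) = 0.095618 m.
v = −0.0362·139.5·0.81815·[1 + 0.0362·-0.57501/0.095618] = -3.2319 m/s.
|v| = 3.2319 m/s = 3231.9 mm/s.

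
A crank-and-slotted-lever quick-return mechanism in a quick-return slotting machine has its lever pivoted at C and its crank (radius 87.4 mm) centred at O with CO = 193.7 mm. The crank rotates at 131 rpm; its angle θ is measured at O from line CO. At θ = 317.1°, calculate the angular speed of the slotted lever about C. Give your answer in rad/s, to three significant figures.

3.93

ω = 13.72 rad/s (from 131 rpm).
Crank pin A relative to C: A = (d + r cosθ, r sinθ); lever angle φ = atan2(r sinθ, d + r cosθ).
Differentiating tanφ: φ̇ = rω(d cosθ + r)/(d² + r² + 2dr cosθ).
d² + r² + 2dr cosθ = |CA|² = 0.0699614 m²;  d cosθ + r = +0.22929 m.
|ω_lever| = |0.0874·13.72·+0.22929| / 0.0699614 = 3.9296 rad/s.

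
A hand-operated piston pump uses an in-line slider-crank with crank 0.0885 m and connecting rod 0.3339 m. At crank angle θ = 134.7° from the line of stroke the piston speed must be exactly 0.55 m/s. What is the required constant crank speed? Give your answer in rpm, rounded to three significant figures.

103

For an in-line slider-crank, |v_piston| = rω|sinθ|·[1 + r cosθ/√(L² − r² sin²θ)].
With r = 0.0885 m, L = 0.3339 m, θ = 134.7°: the bracketed kinematic factor |dx/dθ| = 0.050964 m.
ω = v/|dx/dθ| = 0.55/0.050964 = 10.792 rad/s.
N = 60ω/(2π) = 103.06 rpm.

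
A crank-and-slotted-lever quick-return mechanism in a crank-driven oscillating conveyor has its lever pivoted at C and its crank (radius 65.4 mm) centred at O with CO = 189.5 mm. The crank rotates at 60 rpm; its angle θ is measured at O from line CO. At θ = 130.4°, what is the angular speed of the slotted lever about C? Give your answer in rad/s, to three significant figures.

ω = 6.283 rad/s (from 60 rpm).
Crank pin A relative to C: A = (d + r cosθ, r sinθ); lever angle φ = atan2(r sinθ, d + r cosθ).
Differentiating tanφ: φ̇ = rω(d cosθ + r)/(d² + r² + 2dr cosθ).
d² + r² + 2dr cosθ = |CA|² = 0.0241227 m²;  d cosθ + r = -0.057419 m.
|ω_lever| = |0.0654·6.283·-0.057419| / 0.0241227 = 0.9781 rad/s.

0.978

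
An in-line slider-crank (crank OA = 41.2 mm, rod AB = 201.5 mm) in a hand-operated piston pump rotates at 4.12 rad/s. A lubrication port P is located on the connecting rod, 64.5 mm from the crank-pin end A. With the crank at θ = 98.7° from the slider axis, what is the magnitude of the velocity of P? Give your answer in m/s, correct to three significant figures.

ω = 4.12 rad/s.  Crank-pin speed |V_A| = rω = 0.16974 m/s, perpendicular to OA.
Rod angle: sinφ = −(r/L) sinθ ⇒ φ = -11.661°; ω_rod = −rω cosθ/√(L²−r²sin²θ) = +0.13011 rad/s.
V_P = V_A + ω_rod × AP, with AP = 0.0645 m along the rod.
Components: V_Px = −rω sinθ − a·ω_rod·sinφ = -0.16609 m/s;  V_Py = rω cosθ + a·ω_rod·cosφ = -0.017457 m/s.
|V_P| = √(V_Px² + V_Py²) = 0.16701 m/s.

0.167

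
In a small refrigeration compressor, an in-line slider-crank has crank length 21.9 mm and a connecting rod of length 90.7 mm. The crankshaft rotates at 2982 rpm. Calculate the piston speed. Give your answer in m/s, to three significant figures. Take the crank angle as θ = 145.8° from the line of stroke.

3.07

ω = 2π·2982/60 = 312.3 rad/s
For an in-line slider-crank, x = r cosθ + √(L² − r² sin²θ), so v = −rω sinθ·[1 + r cosθ/√(L² − r² sin²θ)].
With r = 0.0219 m, L = 0.0907 m, θ = 145.8°: √(L² − r² sin²θ) = 0.089861 m.
v = −0.0219·312.3·0.56208·[1 + 0.0219·-0.82708/0.089861] = -3.0692 m/s.
|v| = 3.0692 m/s.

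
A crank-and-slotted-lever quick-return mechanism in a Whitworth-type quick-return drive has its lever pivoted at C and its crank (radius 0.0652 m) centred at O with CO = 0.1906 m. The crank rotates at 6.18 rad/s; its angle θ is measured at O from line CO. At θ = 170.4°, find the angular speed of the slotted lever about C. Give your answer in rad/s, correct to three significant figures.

3.08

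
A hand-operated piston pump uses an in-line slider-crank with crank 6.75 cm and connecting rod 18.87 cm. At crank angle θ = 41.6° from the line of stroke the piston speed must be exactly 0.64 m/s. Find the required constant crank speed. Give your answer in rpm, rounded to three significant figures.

107

For an in-line slider-crank, |v_piston| = rω|sinθ|·[1 + r cosθ/√(L² − r² sin²θ)].
With r = 0.0675 m, L = 0.1887 m, θ = 41.6°: the bracketed kinematic factor |dx/dθ| = 0.057156 m.
ω = v/|dx/dθ| = 0.64/0.057156 = 11.197 rad/s.
N = 60ω/(2π) = 106.93 rpm.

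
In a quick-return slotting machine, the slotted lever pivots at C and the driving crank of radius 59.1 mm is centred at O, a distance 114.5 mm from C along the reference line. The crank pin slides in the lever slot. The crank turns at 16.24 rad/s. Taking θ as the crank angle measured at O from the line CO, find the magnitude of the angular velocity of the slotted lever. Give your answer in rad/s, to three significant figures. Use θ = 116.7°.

ω = 16.24 rad/s
Crank pin A relative to C: A = (d + r cosθ, r sinθ); lever angle φ = atan2(r sinθ, d + r cosθ).
Differentiating tanφ: φ̇ = rω(d cosθ + r)/(d² + r² + 2dr cosθ).
d² + r² + 2dr cosθ = |CA|² = 0.010522 m²;  d cosθ + r = +0.007653 m.
|ω_lever| = |0.0591·16.24·+0.007653| / 0.010522 = 0.69808 rad/s.

0.698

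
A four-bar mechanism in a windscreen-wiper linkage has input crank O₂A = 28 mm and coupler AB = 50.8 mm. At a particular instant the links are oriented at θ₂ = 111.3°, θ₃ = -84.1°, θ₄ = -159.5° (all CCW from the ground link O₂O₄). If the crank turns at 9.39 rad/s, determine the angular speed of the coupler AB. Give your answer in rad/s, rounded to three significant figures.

5.35

ω₂ = 9.39 rad/s
Differentiating the loop-closure r₂e^{iθ₂}+r₃e^{iθ₃}=r₁+r₄e^{iθ₄} gives r₂ω₂e^{iθ₂}+r₃ω₃e^{iθ₃}=r₄ω₄e^{iθ₄}.
Eliminating the other unknown: ω₃ = r₂ω₂ sin(θ₄−θ₂) / [r₃ sin(θ₃−θ₄)].
Numerator sine = +0.99990; denominator sine = +0.96771.
Result = 0.028·9.39·(+0.99990) / (0.0508·(+0.96771)) = +5.3478 rad/s; magnitude 5.3478 rad/s.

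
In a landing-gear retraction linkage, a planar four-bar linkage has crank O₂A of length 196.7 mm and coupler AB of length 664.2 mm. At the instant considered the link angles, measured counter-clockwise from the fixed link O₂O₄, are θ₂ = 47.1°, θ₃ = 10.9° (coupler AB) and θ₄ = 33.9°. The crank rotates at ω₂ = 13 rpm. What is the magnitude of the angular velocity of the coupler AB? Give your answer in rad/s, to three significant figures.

0.236

ω₂ = 1.361 rad/s (from 13 rpm).
Differentiating the loop-closure r₂e^{iθ₂}+r₃e^{iθ₃}=r₁+r₄e^{iθ₄} gives r₂ω₂e^{iθ₂}+r₃ω₃e^{iθ₃}=r₄ω₄e^{iθ₄}.
Eliminating the other unknown: ω₃ = r₂ω₂ sin(θ₄−θ₂) / [r₃ sin(θ₃−θ₄)].
Numerator sine = -0.22835; denominator sine = -0.39073.
Result = 0.1967·1.361·(-0.22835) / (0.6642·(-0.39073)) = +0.23561 rad/s; magnitude 0.23561 rad/s.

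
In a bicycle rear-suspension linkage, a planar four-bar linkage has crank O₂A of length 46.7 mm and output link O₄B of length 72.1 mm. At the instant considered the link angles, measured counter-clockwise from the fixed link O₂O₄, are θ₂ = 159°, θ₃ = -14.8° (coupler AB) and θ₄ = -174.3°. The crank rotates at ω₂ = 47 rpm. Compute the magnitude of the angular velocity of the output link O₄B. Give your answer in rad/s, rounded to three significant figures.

ω₂ = 4.922 rad/s (from 47 rpm).
Differentiating the loop-closure r₂e^{iθ₂}+r₃e^{iθ₃}=r₁+r₄e^{iθ₄} gives r₂ω₂e^{iθ₂}+r₃ω₃e^{iθ₃}=r₄ω₄e^{iθ₄}.
Eliminating the other unknown: ω₄ = r₂ω₂ sin(θ₂−θ₃) / [r₄ sin(θ₄−θ₃)].
Numerator sine = +0.10800; denominator sine = -0.35021.
Result = 0.0467·4.922·(+0.10800) / (0.0721·(-0.35021)) = -0.98311 rad/s; magnitude 0.98311 rad/s.

0.983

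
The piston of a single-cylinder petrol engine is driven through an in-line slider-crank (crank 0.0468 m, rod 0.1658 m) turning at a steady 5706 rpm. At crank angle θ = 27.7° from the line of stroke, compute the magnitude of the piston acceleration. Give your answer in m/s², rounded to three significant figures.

ω = 2π·5706/60 = 597.5 rad/s
x(θ) = r cosθ + √(L² − r² sin²θ); with ω constant, a = ω²·d²x/dθ².
d²x/dθ² = −r cosθ − r²(cos2θ)/√u − r⁴ sin²2θ/(4u^{3/2}),  u = L² − r² sin²θ = 0.0270164 m².
Substituting r = 0.0468 m, L = 0.1658 m, θ = 27.7°: d²x/dθ² = -0.049186 m.
a = ω²·d²x/dθ² = (597.5)²·(-0.049186) = -17562 m/s²;  |a| = 17562 m/s².

17600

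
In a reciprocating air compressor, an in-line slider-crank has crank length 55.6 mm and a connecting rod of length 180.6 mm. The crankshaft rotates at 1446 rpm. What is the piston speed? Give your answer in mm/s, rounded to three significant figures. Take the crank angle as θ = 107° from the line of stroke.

7290

ω = 2π·1446/60 = 151.4 rad/s
For an in-line slider-crank, x = r cosθ + √(L² − r² sin²θ), so v = −rω sinθ·[1 + r cosθ/√(L² − r² sin²θ)].
With r = 0.0556 m, L = 0.1806 m, θ = 107°: √(L² − r² sin²θ) = 0.1726 m.
v = −0.0556·151.4·0.95630·[1 + 0.0556·-0.29237/0.1726] = -7.293 m/s.
|v| = 7.293 m/s = 7293 mm/s.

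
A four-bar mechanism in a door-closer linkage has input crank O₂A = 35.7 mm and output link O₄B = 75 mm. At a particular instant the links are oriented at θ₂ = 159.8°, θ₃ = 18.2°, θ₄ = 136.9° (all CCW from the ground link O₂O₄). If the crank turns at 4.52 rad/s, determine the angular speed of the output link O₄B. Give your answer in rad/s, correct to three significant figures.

ω₂ = 4.52 rad/s
Differentiating the loop-closure r₂e^{iθ₂}+r₃e^{iθ₃}=r₁+r₄e^{iθ₄} gives r₂ω₂e^{iθ₂}+r₃ω₃e^{iθ₃}=r₄ω₄e^{iθ₄}.
Eliminating the other unknown: ω₄ = r₂ω₂ sin(θ₂−θ₃) / [r₄ sin(θ₄−θ₃)].
Numerator sine = +0.62115; denominator sine = +0.87715.
Result = 0.0357·4.52·(+0.62115) / (0.075·(+0.87715)) = +1.5236 rad/s; magnitude 1.5236 rad/s.

1.52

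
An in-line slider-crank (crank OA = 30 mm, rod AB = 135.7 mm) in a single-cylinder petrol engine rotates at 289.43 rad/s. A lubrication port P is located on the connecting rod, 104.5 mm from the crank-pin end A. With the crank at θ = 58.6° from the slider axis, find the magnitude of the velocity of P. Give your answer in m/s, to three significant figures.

8.15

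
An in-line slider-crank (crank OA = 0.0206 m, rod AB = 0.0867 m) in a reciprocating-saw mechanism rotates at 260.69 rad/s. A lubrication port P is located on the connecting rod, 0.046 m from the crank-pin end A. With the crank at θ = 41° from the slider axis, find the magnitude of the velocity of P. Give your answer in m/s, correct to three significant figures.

ω = 260.7 rad/s.  Crank-pin speed |V_A| = rω = 5.3702 m/s, perpendicular to OA.
Rod angle: sinφ = −(r/L) sinθ ⇒ φ = -8.968°; ω_rod = −rω cosθ/√(L²−r²sin²θ) = -47.325 rad/s.
V_P = V_A + ω_rod × AP, with AP = 0.046 m along the rod.
Components: V_Px = −rω sinθ − a·ω_rod·sinφ = -3.8625 m/s;  V_Py = rω cosθ + a·ω_rod·cosφ = +1.9026 m/s.
|V_P| = √(V_Px² + V_Py²) = 4.3057 m/s.

4.31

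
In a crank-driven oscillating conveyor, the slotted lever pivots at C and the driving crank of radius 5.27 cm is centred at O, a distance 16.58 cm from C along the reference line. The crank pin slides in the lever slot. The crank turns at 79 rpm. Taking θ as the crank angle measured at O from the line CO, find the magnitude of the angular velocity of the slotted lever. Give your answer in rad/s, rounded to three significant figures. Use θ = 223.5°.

1.67

ω = 8.273 rad/s (from 79 rpm).
Crank pin A relative to C: A = (d + r cosθ, r sinθ); lever angle φ = atan2(r sinθ, d + r cosθ).
Differentiating tanφ: φ̇ = rω(d cosθ + r)/(d² + r² + 2dr cosθ).
d² + r² + 2dr cosθ = |CA|² = 0.0175908 m²;  d cosθ + r = -0.067567 m.
|ω_lever| = |0.0527·8.273·-0.067567| / 0.0175908 = 1.6746 rad/s.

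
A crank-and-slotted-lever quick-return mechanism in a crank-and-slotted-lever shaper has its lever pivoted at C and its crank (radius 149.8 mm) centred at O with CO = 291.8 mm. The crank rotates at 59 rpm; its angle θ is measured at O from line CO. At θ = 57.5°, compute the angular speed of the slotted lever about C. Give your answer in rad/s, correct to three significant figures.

1.84

ω = 6.178 rad/s (from 59 rpm).
Crank pin A relative to C: A = (d + r cosθ, r sinθ); lever angle φ = atan2(r sinθ, d + r cosθ).
Differentiating tanφ: φ̇ = rω(d cosθ + r)/(d² + r² + 2dr cosθ).
d² + r² + 2dr cosθ = |CA|² = 0.15456 m²;  d cosθ + r = +0.30658 m.
|ω_lever| = |0.1498·6.178·+0.30658| / 0.15456 = 1.8359 rad/s.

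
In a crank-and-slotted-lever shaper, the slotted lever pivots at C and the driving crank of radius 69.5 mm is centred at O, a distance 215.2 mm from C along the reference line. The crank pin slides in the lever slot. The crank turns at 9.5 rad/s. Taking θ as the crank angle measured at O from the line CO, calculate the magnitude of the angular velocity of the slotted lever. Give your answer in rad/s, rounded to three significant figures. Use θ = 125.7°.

1.10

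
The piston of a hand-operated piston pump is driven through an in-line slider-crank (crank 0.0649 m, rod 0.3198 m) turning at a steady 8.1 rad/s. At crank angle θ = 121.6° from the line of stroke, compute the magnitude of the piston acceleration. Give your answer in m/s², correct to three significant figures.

2.62

ω = 8.1 rad/s
x(θ) = r cosθ + √(L² − r² sin²θ); with ω constant, a = ω²·d²x/dθ².
d²x/dθ² = −r cosθ − r²(cos2θ)/√u − r⁴ sin²2θ/(4u^{3/2}),  u = L² − r² sin²θ = 0.0992165 m².
Substituting r = 0.0649 m, L = 0.3198 m, θ = 121.6°: d²x/dθ² = +0.039923 m.
a = ω²·d²x/dθ² = (8.1)²·(+0.039923) = +2.6193 m/s²;  |a| = 2.6193 m/s².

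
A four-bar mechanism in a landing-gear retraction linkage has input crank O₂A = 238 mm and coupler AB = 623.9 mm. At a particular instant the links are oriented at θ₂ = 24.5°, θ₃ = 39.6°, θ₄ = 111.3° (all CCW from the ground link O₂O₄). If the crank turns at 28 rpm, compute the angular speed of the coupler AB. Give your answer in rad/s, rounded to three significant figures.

ω₂ = 2.932 rad/s (from 28 rpm).
Differentiating the loop-closure r₂e^{iθ₂}+r₃e^{iθ₃}=r₁+r₄e^{iθ₄} gives r₂ω₂e^{iθ₂}+r₃ω₃e^{iθ₃}=r₄ω₄e^{iθ₄}.
Eliminating the other unknown: ω₃ = r₂ω₂ sin(θ₄−θ₂) / [r₃ sin(θ₃−θ₄)].
Numerator sine = +0.99844; denominator sine = -0.94943.
Result = 0.238·2.932·(+0.99844) / (0.6239·(-0.94943)) = -1.1763 rad/s; magnitude 1.1763 rad/s.

1.18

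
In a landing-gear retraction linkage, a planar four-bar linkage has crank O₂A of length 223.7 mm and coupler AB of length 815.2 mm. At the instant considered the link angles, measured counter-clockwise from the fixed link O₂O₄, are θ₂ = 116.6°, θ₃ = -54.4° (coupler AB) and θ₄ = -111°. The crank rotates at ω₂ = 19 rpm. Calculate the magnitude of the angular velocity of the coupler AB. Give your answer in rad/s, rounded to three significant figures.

0.483

ω₂ = 1.99 rad/s (from 19 rpm).
Differentiating the loop-closure r₂e^{iθ₂}+r₃e^{iθ₃}=r₁+r₄e^{iθ₄} gives r₂ω₂e^{iθ₂}+r₃ω₃e^{iθ₃}=r₄ω₄e^{iθ₄}.
Eliminating the other unknown: ω₃ = r₂ω₂ sin(θ₄−θ₂) / [r₃ sin(θ₃−θ₄)].
Numerator sine = +0.73846; denominator sine = +0.83485.
Result = 0.2237·1.99·(+0.73846) / (0.8152·(+0.83485)) = +0.48295 rad/s; magnitude 0.48295 rad/s.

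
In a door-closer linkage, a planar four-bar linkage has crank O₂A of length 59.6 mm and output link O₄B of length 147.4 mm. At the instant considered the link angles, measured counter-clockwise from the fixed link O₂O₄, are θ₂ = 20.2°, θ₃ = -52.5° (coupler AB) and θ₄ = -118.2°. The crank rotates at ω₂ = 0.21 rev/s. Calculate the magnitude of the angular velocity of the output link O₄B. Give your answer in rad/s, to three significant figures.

ω₂ = 1.319 rad/s (from 0.21 rev/s).
Differentiating the loop-closure r₂e^{iθ₂}+r₃e^{iθ₃}=r₁+r₄e^{iθ₄} gives r₂ω₂e^{iθ₂}+r₃ω₃e^{iθ₃}=r₄ω₄e^{iθ₄}.
Eliminating the other unknown: ω₄ = r₂ω₂ sin(θ₂−θ₃) / [r₄ sin(θ₄−θ₃)].
Numerator sine = +0.95476; denominator sine = -0.91140.
Result = 0.0596·1.319·(+0.95476) / (0.1474·(-0.91140)) = -0.5589 rad/s; magnitude 0.5589 rad/s.

0.559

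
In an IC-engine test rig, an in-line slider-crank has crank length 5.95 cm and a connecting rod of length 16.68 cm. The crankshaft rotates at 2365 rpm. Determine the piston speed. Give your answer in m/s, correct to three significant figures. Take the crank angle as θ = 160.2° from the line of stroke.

3.30

ω = 2π·2365/60 = 247.7 rad/s
For an in-line slider-crank, x = r cosθ + √(L² − r² sin²θ), so v = −rω sinθ·[1 + r cosθ/√(L² − r² sin²θ)].
With r = 0.0595 m, L = 0.1668 m, θ = 160.2°: √(L² − r² sin²θ) = 0.16558 m.
v = −0.0595·247.7·0.33874·[1 + 0.0595·-0.94088/0.16558] = -3.3039 m/s.
|v| = 3.3039 m/s.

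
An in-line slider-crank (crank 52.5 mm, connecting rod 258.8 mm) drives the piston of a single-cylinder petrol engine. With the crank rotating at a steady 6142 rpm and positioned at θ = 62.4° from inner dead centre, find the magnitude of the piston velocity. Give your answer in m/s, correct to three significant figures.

32.8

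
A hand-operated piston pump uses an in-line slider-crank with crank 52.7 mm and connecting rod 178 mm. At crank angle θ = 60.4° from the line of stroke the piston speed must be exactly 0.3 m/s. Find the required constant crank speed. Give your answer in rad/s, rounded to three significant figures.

5.69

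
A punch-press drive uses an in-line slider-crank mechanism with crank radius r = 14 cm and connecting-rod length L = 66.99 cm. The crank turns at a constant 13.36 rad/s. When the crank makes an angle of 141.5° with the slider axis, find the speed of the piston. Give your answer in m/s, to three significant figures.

ω = 13.36 rad/s
For an in-line slider-crank, x = r cosθ + √(L² − r² sin²θ), so v = −rω sinθ·[1 + r cosθ/√(L² − r² sin²θ)].
With r = 0.14 m, L = 0.6699 m, θ = 141.5°: √(L² − r² sin²θ) = 0.66421 m.
v = −0.14·13.36·0.62251·[1 + 0.14·-0.78261/0.66421] = -0.97228 m/s.
|v| = 0.97228 m/s.

0.972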